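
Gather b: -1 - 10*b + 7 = 6 - 10*b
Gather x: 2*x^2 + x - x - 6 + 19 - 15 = 2*x^2 - 2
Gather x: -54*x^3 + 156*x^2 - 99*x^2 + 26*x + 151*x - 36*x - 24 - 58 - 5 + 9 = -54*x^3 + 57*x^2 + 141*x - 78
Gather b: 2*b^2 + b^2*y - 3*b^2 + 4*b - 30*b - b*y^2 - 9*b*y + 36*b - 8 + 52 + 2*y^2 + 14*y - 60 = b^2*(y - 1) + b*(-y^2 - 9*y + 10) + 2*y^2 + 14*y - 16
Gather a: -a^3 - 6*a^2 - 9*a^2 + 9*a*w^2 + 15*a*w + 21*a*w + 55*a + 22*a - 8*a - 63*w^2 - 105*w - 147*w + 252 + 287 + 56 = -a^3 - 15*a^2 + a*(9*w^2 + 36*w + 69) - 63*w^2 - 252*w + 595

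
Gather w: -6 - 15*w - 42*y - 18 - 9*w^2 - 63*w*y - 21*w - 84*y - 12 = -9*w^2 + w*(-63*y - 36) - 126*y - 36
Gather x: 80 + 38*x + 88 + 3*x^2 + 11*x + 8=3*x^2 + 49*x + 176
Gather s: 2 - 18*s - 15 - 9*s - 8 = -27*s - 21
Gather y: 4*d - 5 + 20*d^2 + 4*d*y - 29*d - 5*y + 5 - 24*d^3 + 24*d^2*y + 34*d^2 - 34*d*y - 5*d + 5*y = -24*d^3 + 54*d^2 - 30*d + y*(24*d^2 - 30*d)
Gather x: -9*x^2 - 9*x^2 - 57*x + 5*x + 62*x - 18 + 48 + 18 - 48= -18*x^2 + 10*x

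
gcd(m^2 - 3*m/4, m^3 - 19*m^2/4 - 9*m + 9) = m - 3/4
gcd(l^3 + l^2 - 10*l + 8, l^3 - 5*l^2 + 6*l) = l - 2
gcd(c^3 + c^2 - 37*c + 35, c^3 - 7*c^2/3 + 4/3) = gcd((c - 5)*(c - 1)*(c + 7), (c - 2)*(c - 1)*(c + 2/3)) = c - 1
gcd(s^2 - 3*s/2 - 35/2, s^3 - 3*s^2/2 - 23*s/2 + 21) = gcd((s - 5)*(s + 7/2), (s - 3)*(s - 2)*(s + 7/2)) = s + 7/2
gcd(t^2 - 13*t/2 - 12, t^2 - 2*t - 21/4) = t + 3/2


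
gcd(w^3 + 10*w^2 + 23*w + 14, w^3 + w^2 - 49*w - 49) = w^2 + 8*w + 7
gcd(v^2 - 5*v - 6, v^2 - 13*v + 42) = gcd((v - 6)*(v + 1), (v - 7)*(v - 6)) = v - 6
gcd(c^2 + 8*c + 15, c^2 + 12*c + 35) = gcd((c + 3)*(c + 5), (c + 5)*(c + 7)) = c + 5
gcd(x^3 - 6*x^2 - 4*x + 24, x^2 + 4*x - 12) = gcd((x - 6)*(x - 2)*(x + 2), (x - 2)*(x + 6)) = x - 2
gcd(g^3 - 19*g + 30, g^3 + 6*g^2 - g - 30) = g^2 + 3*g - 10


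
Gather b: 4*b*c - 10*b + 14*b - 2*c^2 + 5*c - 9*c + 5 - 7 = b*(4*c + 4) - 2*c^2 - 4*c - 2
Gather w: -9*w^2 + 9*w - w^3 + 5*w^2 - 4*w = -w^3 - 4*w^2 + 5*w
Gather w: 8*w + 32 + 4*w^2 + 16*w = 4*w^2 + 24*w + 32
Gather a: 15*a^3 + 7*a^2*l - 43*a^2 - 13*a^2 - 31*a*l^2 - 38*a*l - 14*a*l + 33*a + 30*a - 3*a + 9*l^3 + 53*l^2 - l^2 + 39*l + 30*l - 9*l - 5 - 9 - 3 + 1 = 15*a^3 + a^2*(7*l - 56) + a*(-31*l^2 - 52*l + 60) + 9*l^3 + 52*l^2 + 60*l - 16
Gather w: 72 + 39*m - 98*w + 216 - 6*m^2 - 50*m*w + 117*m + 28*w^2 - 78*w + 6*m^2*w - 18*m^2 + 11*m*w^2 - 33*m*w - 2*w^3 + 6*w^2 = -24*m^2 + 156*m - 2*w^3 + w^2*(11*m + 34) + w*(6*m^2 - 83*m - 176) + 288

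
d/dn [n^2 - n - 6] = 2*n - 1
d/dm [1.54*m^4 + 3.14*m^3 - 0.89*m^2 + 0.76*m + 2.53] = 6.16*m^3 + 9.42*m^2 - 1.78*m + 0.76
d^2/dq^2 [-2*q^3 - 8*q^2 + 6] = -12*q - 16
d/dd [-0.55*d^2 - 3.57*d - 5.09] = -1.1*d - 3.57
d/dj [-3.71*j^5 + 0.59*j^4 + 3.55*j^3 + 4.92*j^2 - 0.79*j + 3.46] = -18.55*j^4 + 2.36*j^3 + 10.65*j^2 + 9.84*j - 0.79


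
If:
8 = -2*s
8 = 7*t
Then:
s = -4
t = 8/7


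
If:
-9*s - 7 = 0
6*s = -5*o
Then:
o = 14/15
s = -7/9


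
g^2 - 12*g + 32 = (g - 8)*(g - 4)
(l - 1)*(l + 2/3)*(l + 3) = l^3 + 8*l^2/3 - 5*l/3 - 2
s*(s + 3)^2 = s^3 + 6*s^2 + 9*s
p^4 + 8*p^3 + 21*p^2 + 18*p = p*(p + 2)*(p + 3)^2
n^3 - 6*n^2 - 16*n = n*(n - 8)*(n + 2)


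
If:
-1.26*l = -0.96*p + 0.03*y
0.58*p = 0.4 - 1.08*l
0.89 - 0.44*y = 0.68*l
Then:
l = 0.20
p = 0.32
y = 1.71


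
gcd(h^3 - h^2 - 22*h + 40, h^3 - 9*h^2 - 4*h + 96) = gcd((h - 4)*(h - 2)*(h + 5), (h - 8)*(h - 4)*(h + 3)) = h - 4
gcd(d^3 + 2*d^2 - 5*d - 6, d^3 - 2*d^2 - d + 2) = d^2 - d - 2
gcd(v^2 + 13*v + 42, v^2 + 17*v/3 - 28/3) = v + 7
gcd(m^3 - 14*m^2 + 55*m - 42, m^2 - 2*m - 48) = 1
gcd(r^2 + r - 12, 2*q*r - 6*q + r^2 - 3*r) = r - 3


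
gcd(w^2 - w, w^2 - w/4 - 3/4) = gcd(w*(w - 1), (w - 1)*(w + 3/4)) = w - 1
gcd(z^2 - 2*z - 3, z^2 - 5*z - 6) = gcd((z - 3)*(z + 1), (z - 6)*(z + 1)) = z + 1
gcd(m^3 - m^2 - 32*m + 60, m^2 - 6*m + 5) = m - 5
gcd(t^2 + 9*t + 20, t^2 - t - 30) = t + 5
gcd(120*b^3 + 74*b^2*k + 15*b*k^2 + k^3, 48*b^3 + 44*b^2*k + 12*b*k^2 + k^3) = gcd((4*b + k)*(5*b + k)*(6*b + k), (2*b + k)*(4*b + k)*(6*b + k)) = 24*b^2 + 10*b*k + k^2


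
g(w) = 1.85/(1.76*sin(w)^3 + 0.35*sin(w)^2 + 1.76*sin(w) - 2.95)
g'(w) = 1.85*(-5.28*sin(w)^2*cos(w) - 0.7*sin(w)*cos(w) - 1.76*cos(w))/(1.76*sin(w)^3 + 0.35*sin(w)^2 + 1.76*sin(w) - 2.95)^2 = (-1.295*sin(w) + 4.884*cos(2*w) - 8.14)*cos(w)/(1.76*sin(w)^3 + 0.35*sin(w)^2 + 1.76*sin(w) - 2.95)^2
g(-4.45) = 2.80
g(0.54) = -1.08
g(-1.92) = -0.32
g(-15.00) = -0.42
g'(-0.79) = -0.24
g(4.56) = -0.31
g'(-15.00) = 0.25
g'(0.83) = -11.33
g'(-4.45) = 8.07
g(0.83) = -2.46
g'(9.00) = 1.19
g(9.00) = -0.91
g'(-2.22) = 0.20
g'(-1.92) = 0.11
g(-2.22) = -0.37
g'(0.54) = -1.90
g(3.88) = -0.41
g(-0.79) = -0.40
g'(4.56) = 0.05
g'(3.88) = 0.25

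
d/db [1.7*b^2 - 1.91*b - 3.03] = 3.4*b - 1.91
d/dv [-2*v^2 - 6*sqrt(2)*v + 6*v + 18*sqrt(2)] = -4*v - 6*sqrt(2) + 6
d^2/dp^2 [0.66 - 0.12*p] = 0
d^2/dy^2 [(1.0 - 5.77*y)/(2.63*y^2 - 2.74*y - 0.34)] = ((5.26*y - 2.74)*(5.77*y - 1.0)*(10.52*y - 5.48) + (91.0506*y - 36.8796)*(-2.63*y^2 + 2.74*y + 0.34))/(-2.63*y^2 + 2.74*y + 0.34)^3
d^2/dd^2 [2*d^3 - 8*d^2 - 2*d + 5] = 12*d - 16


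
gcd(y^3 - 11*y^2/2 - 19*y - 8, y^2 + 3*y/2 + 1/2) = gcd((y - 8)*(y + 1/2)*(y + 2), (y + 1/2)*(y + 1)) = y + 1/2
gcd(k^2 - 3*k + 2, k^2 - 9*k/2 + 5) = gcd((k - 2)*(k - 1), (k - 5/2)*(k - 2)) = k - 2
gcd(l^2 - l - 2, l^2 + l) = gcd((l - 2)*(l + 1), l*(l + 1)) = l + 1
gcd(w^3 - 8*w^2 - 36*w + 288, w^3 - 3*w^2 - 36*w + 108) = w^2 - 36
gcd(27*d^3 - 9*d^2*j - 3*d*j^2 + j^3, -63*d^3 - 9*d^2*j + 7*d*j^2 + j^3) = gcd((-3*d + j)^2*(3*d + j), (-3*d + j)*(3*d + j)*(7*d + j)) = 9*d^2 - j^2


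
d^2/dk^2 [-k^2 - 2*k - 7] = -2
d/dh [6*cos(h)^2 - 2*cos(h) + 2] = 2*(1 - 6*cos(h))*sin(h)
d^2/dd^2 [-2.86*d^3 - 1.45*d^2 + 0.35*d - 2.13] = -17.16*d - 2.9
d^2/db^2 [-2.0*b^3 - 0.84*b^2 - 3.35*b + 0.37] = -12.0*b - 1.68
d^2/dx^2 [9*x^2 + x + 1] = 18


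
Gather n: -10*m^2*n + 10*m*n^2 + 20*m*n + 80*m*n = 10*m*n^2 + n*(-10*m^2 + 100*m)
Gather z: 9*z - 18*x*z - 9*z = -18*x*z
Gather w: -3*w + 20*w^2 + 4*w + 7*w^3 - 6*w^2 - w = 7*w^3 + 14*w^2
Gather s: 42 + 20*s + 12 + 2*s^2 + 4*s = 2*s^2 + 24*s + 54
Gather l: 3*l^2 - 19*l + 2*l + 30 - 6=3*l^2 - 17*l + 24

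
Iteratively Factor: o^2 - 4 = (o + 2)*(o - 2)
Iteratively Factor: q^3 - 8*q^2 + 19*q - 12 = (q - 4)*(q^2 - 4*q + 3) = (q - 4)*(q - 3)*(q - 1)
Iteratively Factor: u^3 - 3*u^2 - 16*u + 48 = (u + 4)*(u^2 - 7*u + 12) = (u - 4)*(u + 4)*(u - 3)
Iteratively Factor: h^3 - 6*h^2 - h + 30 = (h - 3)*(h^2 - 3*h - 10) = (h - 5)*(h - 3)*(h + 2)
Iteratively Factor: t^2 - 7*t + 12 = (t - 3)*(t - 4)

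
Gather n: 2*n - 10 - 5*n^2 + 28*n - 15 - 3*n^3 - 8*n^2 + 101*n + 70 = -3*n^3 - 13*n^2 + 131*n + 45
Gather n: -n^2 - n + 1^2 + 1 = -n^2 - n + 2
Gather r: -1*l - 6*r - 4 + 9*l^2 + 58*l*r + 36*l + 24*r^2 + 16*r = 9*l^2 + 35*l + 24*r^2 + r*(58*l + 10) - 4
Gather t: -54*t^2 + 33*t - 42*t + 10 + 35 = -54*t^2 - 9*t + 45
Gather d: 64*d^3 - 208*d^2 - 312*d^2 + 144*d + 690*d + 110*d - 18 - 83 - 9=64*d^3 - 520*d^2 + 944*d - 110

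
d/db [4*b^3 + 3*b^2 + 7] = 6*b*(2*b + 1)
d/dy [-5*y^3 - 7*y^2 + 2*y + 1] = -15*y^2 - 14*y + 2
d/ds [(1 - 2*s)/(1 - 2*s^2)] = 2*(-2*s^2 + 2*s - 1)/(4*s^4 - 4*s^2 + 1)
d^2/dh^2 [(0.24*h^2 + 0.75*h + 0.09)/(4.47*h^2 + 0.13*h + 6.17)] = (29.692422*h^3 - 28.92537*h^2 - 123.795756*h + 12.108582)/(89.314623*h^6 + 7.792551*h^5 + 370.073088*h^4 + 21.514519*h^3 + 510.816768*h^2 + 14.846871*h + 234.885113)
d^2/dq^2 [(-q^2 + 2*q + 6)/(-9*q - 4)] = -796/(729*q^3 + 972*q^2 + 432*q + 64)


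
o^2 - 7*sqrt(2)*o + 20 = (o - 5*sqrt(2))*(o - 2*sqrt(2))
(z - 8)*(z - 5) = z^2 - 13*z + 40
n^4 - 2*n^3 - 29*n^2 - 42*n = n*(n - 7)*(n + 2)*(n + 3)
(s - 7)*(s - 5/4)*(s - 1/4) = s^3 - 17*s^2/2 + 173*s/16 - 35/16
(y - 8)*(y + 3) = y^2 - 5*y - 24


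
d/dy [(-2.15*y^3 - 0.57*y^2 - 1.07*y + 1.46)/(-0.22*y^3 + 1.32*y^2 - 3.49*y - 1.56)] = (-2.22044604925031e-16*y^5 - 2.9634*y^4 + 14.5362*y^3 + 14.4273*y^2 - 2.076*y + 6.7646)/(0.0484*y^6 - 0.5808*y^5 + 3.278*y^4 - 8.5272*y^3 + 8.0617*y^2 + 10.8888*y + 2.4336)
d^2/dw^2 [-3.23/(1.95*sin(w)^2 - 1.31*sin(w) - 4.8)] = (-49.1283*sin(w)^4 + 24.753105*sin(w)^3 - 52.781753*sin(w)^2 - 29.19597*sin(w) + 71.551606)/(-1.95*sin(w)^2 + 1.31*sin(w) + 4.8)^3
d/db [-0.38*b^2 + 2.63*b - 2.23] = 2.63 - 0.76*b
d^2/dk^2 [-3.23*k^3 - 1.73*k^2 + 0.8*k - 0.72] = -19.38*k - 3.46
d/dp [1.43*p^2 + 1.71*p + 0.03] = 2.86*p + 1.71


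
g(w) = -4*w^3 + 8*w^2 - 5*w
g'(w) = -12*w^2 + 16*w - 5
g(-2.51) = 126.20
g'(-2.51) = -120.76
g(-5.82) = 1088.63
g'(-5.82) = -504.59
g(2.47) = -23.82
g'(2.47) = -38.69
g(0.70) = -0.95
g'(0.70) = 0.32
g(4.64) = -250.55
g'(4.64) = -189.12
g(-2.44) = 117.94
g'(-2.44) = -115.48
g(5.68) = -503.30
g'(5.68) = -301.27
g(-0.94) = 15.09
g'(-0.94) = -30.64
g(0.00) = 0.00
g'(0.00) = -5.00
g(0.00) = 0.00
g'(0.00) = -5.00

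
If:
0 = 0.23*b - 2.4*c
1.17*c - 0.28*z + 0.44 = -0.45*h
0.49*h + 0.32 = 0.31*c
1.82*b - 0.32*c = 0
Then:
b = 0.00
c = 0.00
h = -0.65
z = 0.52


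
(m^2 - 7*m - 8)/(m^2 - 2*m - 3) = (m - 8)/(m - 3)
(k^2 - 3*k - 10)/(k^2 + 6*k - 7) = (k^2 - 3*k - 10)/(k^2 + 6*k - 7)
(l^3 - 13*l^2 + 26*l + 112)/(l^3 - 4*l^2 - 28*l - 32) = (l - 7)/(l + 2)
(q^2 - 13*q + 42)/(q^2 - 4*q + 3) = (q^2 - 13*q + 42)/(q^2 - 4*q + 3)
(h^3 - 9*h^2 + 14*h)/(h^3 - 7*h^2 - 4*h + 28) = h/(h + 2)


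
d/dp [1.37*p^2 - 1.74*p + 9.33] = 2.74*p - 1.74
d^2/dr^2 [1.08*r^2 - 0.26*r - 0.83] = 2.16000000000000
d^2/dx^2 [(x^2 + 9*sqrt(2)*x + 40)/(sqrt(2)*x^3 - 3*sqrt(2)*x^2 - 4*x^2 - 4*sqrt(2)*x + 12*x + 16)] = 2*(x^6 + 27*sqrt(2)*x^5 - 99*sqrt(2)*x^4 + 144*x^4 - 840*x^3 - 497*sqrt(2)*x^3 + 792*x^2 + 2232*sqrt(2)*x^2 - 1296*sqrt(2)*x - 144*x - 1824*sqrt(2) + 5504)/(sqrt(2)*x^9 - 9*sqrt(2)*x^8 - 12*x^8 + 39*sqrt(2)*x^7 + 108*x^7 - 171*sqrt(2)*x^6 - 212*x^6 - 252*x^5 + 300*sqrt(2)*x^5 + 240*x^4 + 936*sqrt(2)*x^4 - 1504*sqrt(2)*x^3 + 288*x^3 - 3456*sqrt(2)*x^2 + 2688*x^2 - 1536*sqrt(2)*x + 4608*x + 2048)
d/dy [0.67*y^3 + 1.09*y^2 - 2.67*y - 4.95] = 2.01*y^2 + 2.18*y - 2.67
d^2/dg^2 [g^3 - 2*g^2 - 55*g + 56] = 6*g - 4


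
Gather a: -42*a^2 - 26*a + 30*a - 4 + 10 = -42*a^2 + 4*a + 6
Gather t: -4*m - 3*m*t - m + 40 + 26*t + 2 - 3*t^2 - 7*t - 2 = -5*m - 3*t^2 + t*(19 - 3*m) + 40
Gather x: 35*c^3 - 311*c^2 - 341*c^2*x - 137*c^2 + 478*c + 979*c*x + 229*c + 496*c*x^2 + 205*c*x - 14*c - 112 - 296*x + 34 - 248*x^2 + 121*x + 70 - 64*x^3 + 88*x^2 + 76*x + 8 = 35*c^3 - 448*c^2 + 693*c - 64*x^3 + x^2*(496*c - 160) + x*(-341*c^2 + 1184*c - 99)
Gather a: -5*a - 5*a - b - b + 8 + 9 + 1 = -10*a - 2*b + 18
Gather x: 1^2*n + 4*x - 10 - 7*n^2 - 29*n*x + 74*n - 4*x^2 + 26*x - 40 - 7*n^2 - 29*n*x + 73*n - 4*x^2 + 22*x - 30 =-14*n^2 + 148*n - 8*x^2 + x*(52 - 58*n) - 80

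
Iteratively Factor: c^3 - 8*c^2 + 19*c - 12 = (c - 3)*(c^2 - 5*c + 4) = (c - 3)*(c - 1)*(c - 4)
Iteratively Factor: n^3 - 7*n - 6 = (n + 2)*(n^2 - 2*n - 3) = (n - 3)*(n + 2)*(n + 1)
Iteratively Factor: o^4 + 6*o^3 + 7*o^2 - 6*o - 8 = (o + 4)*(o^3 + 2*o^2 - o - 2) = (o - 1)*(o + 4)*(o^2 + 3*o + 2) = (o - 1)*(o + 1)*(o + 4)*(o + 2)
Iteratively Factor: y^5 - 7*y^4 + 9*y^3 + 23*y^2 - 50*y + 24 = (y + 2)*(y^4 - 9*y^3 + 27*y^2 - 31*y + 12) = (y - 1)*(y + 2)*(y^3 - 8*y^2 + 19*y - 12) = (y - 4)*(y - 1)*(y + 2)*(y^2 - 4*y + 3) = (y - 4)*(y - 1)^2*(y + 2)*(y - 3)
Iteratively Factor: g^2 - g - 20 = (g + 4)*(g - 5)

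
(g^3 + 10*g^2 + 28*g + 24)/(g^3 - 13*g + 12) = (g^3 + 10*g^2 + 28*g + 24)/(g^3 - 13*g + 12)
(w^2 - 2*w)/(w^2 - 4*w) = (w - 2)/(w - 4)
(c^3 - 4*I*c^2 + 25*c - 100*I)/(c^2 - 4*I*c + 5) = (c^2 + I*c + 20)/(c + I)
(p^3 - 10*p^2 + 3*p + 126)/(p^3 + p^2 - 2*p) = (p^3 - 10*p^2 + 3*p + 126)/(p*(p^2 + p - 2))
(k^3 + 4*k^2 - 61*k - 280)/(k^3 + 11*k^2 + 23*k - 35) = (k - 8)/(k - 1)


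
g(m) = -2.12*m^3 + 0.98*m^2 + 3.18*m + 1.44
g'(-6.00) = -237.54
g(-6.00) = 475.56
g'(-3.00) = -59.94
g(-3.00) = 57.96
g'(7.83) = -371.40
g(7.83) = -931.28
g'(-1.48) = -13.65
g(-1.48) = 5.75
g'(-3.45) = -79.28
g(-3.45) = 89.19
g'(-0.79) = -2.34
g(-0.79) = 0.58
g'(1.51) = -8.36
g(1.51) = 1.18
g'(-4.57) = -138.61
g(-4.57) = 209.72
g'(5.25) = -161.83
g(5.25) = -261.62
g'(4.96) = -143.56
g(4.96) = -217.37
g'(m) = -6.36*m^2 + 1.96*m + 3.18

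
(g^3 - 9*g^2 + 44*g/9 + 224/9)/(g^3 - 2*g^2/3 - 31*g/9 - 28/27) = 3*(g - 8)/(3*g + 1)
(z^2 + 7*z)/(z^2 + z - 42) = z/(z - 6)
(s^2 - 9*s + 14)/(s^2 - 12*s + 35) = (s - 2)/(s - 5)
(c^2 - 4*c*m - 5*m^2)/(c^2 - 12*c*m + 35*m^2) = (c + m)/(c - 7*m)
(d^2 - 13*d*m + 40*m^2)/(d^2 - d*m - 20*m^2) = (d - 8*m)/(d + 4*m)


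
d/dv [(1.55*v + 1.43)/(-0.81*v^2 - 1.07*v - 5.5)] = (1.2555*v^2 + 2.3166*v - 6.9949)/(0.6561*v^4 + 1.7334*v^3 + 10.0549*v^2 + 11.77*v + 30.25)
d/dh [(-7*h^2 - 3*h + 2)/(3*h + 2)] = (-21*h^2 - 28*h - 12)/(9*h^2 + 12*h + 4)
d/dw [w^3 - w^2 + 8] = w*(3*w - 2)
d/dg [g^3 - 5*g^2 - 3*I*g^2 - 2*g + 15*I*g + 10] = 3*g^2 - 10*g - 6*I*g - 2 + 15*I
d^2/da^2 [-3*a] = 0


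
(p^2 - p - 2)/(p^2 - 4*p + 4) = (p + 1)/(p - 2)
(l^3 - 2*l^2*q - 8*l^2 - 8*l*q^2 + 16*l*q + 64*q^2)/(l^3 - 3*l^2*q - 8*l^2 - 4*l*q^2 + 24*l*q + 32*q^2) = (l + 2*q)/(l + q)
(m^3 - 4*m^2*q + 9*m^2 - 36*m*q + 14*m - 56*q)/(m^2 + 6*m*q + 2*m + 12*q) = (m^2 - 4*m*q + 7*m - 28*q)/(m + 6*q)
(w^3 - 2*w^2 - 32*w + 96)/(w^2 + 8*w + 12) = (w^2 - 8*w + 16)/(w + 2)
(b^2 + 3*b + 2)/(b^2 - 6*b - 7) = (b + 2)/(b - 7)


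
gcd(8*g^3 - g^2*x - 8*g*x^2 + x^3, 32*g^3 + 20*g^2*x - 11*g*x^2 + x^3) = -8*g^2 - 7*g*x + x^2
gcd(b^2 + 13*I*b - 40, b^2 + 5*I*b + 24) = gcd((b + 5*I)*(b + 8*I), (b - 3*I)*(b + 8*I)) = b + 8*I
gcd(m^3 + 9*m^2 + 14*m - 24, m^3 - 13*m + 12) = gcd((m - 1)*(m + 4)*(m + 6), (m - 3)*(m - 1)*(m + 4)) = m^2 + 3*m - 4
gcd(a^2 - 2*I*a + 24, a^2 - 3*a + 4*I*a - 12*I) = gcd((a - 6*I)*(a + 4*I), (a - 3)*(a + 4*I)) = a + 4*I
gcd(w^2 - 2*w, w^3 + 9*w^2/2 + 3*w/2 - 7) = 1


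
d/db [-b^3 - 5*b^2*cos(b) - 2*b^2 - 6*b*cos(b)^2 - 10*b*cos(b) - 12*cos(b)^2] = 5*b^2*sin(b) - 3*b^2 + 6*b*sin(2*b) - 10*sqrt(2)*b*cos(b + pi/4) - 4*b + 12*sin(2*b) - 10*cos(b) - 3*cos(2*b) - 3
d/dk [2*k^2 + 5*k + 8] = 4*k + 5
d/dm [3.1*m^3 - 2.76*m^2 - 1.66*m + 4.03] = 9.3*m^2 - 5.52*m - 1.66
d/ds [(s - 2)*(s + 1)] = 2*s - 1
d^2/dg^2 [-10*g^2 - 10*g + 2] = -20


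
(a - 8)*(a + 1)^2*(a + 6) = a^4 - 51*a^2 - 98*a - 48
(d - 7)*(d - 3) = d^2 - 10*d + 21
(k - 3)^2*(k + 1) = k^3 - 5*k^2 + 3*k + 9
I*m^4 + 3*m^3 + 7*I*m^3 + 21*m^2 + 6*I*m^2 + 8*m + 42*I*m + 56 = (m + 7)*(m - 4*I)*(m + 2*I)*(I*m + 1)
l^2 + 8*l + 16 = (l + 4)^2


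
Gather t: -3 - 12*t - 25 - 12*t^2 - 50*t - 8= -12*t^2 - 62*t - 36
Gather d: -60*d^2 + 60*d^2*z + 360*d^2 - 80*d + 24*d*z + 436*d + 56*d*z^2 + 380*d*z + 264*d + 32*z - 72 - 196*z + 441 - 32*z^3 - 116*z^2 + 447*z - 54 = d^2*(60*z + 300) + d*(56*z^2 + 404*z + 620) - 32*z^3 - 116*z^2 + 283*z + 315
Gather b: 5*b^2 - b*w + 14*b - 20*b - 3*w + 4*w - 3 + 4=5*b^2 + b*(-w - 6) + w + 1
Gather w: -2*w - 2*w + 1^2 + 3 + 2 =6 - 4*w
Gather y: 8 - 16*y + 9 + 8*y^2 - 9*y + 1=8*y^2 - 25*y + 18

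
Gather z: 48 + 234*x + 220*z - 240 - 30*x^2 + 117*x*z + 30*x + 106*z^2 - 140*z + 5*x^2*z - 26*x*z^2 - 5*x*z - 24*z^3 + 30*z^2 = -30*x^2 + 264*x - 24*z^3 + z^2*(136 - 26*x) + z*(5*x^2 + 112*x + 80) - 192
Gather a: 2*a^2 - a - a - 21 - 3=2*a^2 - 2*a - 24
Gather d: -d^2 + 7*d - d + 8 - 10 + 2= -d^2 + 6*d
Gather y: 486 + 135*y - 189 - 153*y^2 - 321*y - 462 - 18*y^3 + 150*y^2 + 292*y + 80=-18*y^3 - 3*y^2 + 106*y - 85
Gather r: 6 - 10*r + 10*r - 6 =0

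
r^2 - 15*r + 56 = (r - 8)*(r - 7)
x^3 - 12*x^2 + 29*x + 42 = (x - 7)*(x - 6)*(x + 1)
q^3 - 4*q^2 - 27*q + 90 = (q - 6)*(q - 3)*(q + 5)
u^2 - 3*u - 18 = (u - 6)*(u + 3)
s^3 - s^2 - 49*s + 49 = (s - 7)*(s - 1)*(s + 7)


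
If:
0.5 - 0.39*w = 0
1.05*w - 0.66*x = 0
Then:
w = 1.28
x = 2.04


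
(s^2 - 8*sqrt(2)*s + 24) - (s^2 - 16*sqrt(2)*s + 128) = 8*sqrt(2)*s - 104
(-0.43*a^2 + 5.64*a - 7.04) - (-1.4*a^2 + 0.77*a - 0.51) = 0.97*a^2 + 4.87*a - 6.53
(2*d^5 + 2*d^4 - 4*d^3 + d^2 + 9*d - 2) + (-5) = 2*d^5 + 2*d^4 - 4*d^3 + d^2 + 9*d - 7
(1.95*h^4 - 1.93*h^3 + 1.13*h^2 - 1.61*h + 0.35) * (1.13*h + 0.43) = 2.2035*h^5 - 1.3424*h^4 + 0.447*h^3 - 1.3334*h^2 - 0.2968*h + 0.1505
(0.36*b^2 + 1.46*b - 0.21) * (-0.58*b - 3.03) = -0.2088*b^3 - 1.9376*b^2 - 4.302*b + 0.6363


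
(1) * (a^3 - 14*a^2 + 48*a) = a^3 - 14*a^2 + 48*a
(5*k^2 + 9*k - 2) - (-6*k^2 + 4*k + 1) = 11*k^2 + 5*k - 3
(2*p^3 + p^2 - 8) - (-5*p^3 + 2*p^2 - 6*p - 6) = 7*p^3 - p^2 + 6*p - 2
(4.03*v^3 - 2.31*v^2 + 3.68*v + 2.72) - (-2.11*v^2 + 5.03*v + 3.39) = 4.03*v^3 - 0.2*v^2 - 1.35*v - 0.67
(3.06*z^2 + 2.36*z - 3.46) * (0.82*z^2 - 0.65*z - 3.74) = 2.5092*z^4 - 0.0538000000000003*z^3 - 15.8156*z^2 - 6.5774*z + 12.9404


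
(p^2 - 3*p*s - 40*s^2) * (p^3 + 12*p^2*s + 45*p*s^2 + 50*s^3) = p^5 + 9*p^4*s - 31*p^3*s^2 - 565*p^2*s^3 - 1950*p*s^4 - 2000*s^5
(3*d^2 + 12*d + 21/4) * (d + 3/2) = 3*d^3 + 33*d^2/2 + 93*d/4 + 63/8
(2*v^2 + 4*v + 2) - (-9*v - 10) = 2*v^2 + 13*v + 12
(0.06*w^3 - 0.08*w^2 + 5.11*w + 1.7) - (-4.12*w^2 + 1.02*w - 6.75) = 0.06*w^3 + 4.04*w^2 + 4.09*w + 8.45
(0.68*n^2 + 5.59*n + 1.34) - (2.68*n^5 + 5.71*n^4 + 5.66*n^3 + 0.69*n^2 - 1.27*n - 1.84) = -2.68*n^5 - 5.71*n^4 - 5.66*n^3 - 0.0099999999999999*n^2 + 6.86*n + 3.18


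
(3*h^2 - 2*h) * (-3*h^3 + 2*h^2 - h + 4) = -9*h^5 + 12*h^4 - 7*h^3 + 14*h^2 - 8*h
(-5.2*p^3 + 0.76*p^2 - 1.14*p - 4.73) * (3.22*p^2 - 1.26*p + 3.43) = -16.744*p^5 + 8.9992*p^4 - 22.4644*p^3 - 11.1874*p^2 + 2.0496*p - 16.2239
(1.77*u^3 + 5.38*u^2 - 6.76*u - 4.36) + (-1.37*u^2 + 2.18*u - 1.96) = 1.77*u^3 + 4.01*u^2 - 4.58*u - 6.32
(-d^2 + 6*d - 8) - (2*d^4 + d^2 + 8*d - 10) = -2*d^4 - 2*d^2 - 2*d + 2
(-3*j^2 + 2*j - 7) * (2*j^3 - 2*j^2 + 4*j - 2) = -6*j^5 + 10*j^4 - 30*j^3 + 28*j^2 - 32*j + 14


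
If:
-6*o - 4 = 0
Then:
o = -2/3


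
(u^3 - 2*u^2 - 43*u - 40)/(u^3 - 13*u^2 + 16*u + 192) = (u^2 + 6*u + 5)/(u^2 - 5*u - 24)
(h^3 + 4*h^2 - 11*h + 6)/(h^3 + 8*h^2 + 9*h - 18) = (h - 1)/(h + 3)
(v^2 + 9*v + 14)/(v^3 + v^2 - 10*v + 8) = (v^2 + 9*v + 14)/(v^3 + v^2 - 10*v + 8)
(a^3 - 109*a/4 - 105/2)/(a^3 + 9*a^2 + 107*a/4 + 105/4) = (a - 6)/(a + 3)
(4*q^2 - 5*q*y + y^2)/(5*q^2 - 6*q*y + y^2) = (-4*q + y)/(-5*q + y)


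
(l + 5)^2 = l^2 + 10*l + 25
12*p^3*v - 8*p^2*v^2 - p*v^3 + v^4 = v*(-2*p + v)^2*(3*p + v)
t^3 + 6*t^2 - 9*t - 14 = (t - 2)*(t + 1)*(t + 7)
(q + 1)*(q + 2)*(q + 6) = q^3 + 9*q^2 + 20*q + 12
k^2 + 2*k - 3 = (k - 1)*(k + 3)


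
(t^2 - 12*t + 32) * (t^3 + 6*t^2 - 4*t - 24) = t^5 - 6*t^4 - 44*t^3 + 216*t^2 + 160*t - 768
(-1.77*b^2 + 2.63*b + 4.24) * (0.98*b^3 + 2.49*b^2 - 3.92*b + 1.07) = -1.7346*b^5 - 1.8299*b^4 + 17.6423*b^3 - 1.6459*b^2 - 13.8067*b + 4.5368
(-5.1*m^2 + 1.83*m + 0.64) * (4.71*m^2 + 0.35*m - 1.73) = -24.021*m^4 + 6.8343*m^3 + 12.4779*m^2 - 2.9419*m - 1.1072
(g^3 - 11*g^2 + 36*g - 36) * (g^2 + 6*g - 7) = g^5 - 5*g^4 - 37*g^3 + 257*g^2 - 468*g + 252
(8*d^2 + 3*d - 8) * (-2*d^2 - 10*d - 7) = -16*d^4 - 86*d^3 - 70*d^2 + 59*d + 56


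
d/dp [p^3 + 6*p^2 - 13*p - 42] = 3*p^2 + 12*p - 13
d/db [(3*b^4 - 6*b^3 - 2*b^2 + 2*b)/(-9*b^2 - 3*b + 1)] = (-54*b^5 + 27*b^4 + 48*b^3 + 6*b^2 - 4*b + 2)/(81*b^4 + 54*b^3 - 9*b^2 - 6*b + 1)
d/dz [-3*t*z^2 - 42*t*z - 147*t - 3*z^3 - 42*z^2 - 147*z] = -6*t*z - 42*t - 9*z^2 - 84*z - 147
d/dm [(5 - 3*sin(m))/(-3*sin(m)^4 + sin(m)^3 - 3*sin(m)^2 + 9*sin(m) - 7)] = 3*(-9*sin(m)^4 + 22*sin(m)^3 - 8*sin(m)^2 + 10*sin(m) - 8)*cos(m)/(3*sin(m)^4 - sin(m)^3 + 3*sin(m)^2 - 9*sin(m) + 7)^2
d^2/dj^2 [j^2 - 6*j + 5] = 2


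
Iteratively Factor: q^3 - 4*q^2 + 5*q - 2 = (q - 2)*(q^2 - 2*q + 1) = (q - 2)*(q - 1)*(q - 1)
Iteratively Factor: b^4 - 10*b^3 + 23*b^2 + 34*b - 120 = (b - 5)*(b^3 - 5*b^2 - 2*b + 24) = (b - 5)*(b + 2)*(b^2 - 7*b + 12) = (b - 5)*(b - 4)*(b + 2)*(b - 3)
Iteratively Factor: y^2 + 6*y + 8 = (y + 2)*(y + 4)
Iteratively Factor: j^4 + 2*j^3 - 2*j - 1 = (j - 1)*(j^3 + 3*j^2 + 3*j + 1) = (j - 1)*(j + 1)*(j^2 + 2*j + 1) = (j - 1)*(j + 1)^2*(j + 1)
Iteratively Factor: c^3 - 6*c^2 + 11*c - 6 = (c - 1)*(c^2 - 5*c + 6) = (c - 3)*(c - 1)*(c - 2)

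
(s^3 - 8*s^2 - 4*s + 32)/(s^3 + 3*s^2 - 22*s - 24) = (s^3 - 8*s^2 - 4*s + 32)/(s^3 + 3*s^2 - 22*s - 24)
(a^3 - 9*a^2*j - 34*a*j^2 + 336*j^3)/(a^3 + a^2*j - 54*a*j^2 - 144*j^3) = (a - 7*j)/(a + 3*j)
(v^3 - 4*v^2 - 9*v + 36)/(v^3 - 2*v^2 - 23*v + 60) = (v + 3)/(v + 5)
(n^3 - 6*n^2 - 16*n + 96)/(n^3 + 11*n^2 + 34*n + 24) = (n^2 - 10*n + 24)/(n^2 + 7*n + 6)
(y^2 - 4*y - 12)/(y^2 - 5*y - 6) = (y + 2)/(y + 1)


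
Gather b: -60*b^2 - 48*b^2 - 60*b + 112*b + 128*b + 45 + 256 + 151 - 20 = -108*b^2 + 180*b + 432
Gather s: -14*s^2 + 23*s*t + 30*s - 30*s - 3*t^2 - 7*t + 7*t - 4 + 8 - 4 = -14*s^2 + 23*s*t - 3*t^2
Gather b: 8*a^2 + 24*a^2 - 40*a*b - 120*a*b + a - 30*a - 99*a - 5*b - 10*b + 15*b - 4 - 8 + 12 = 32*a^2 - 160*a*b - 128*a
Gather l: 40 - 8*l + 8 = 48 - 8*l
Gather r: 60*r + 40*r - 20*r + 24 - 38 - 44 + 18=80*r - 40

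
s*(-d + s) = -d*s + s^2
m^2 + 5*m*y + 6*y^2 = (m + 2*y)*(m + 3*y)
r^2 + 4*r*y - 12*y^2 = (r - 2*y)*(r + 6*y)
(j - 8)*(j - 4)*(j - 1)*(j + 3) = j^4 - 10*j^3 + 5*j^2 + 100*j - 96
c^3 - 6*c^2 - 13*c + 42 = (c - 7)*(c - 2)*(c + 3)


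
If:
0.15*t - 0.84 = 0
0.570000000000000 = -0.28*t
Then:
No Solution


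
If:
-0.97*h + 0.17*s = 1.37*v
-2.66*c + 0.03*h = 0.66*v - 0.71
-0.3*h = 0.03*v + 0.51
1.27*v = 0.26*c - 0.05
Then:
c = 0.25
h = -1.70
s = -9.62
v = 0.01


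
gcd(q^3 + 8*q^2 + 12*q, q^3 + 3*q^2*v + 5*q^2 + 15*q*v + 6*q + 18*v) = q + 2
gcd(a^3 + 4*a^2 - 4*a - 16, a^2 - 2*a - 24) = a + 4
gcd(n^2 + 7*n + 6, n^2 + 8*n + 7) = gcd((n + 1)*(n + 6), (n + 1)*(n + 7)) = n + 1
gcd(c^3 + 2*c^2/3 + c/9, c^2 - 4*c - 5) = 1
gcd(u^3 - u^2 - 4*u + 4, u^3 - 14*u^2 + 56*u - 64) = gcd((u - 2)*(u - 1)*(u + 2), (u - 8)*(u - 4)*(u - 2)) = u - 2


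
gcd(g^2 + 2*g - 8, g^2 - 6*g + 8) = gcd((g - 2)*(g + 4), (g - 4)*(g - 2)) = g - 2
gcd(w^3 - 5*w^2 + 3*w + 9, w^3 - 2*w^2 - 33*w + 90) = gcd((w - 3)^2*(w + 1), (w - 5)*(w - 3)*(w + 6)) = w - 3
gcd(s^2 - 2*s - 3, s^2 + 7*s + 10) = 1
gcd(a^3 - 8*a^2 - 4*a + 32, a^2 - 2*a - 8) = a + 2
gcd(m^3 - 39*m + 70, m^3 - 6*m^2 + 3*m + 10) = m^2 - 7*m + 10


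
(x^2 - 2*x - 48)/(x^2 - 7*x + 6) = (x^2 - 2*x - 48)/(x^2 - 7*x + 6)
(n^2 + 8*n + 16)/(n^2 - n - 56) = (n^2 + 8*n + 16)/(n^2 - n - 56)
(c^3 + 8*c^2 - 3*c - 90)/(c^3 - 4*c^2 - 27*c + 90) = (c + 6)/(c - 6)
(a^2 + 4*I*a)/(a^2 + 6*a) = (a + 4*I)/(a + 6)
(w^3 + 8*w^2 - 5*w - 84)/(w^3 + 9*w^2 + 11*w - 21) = (w^2 + w - 12)/(w^2 + 2*w - 3)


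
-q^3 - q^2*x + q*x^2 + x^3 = (-q + x)*(q + x)^2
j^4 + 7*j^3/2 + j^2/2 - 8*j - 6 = (j - 3/2)*(j + 1)*(j + 2)^2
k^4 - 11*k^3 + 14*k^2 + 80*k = k*(k - 8)*(k - 5)*(k + 2)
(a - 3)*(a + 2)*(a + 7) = a^3 + 6*a^2 - 13*a - 42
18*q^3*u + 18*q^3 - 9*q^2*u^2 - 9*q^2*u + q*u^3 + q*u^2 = (-6*q + u)*(-3*q + u)*(q*u + q)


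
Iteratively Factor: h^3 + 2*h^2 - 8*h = (h - 2)*(h^2 + 4*h) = h*(h - 2)*(h + 4)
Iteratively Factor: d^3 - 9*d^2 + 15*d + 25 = (d + 1)*(d^2 - 10*d + 25) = (d - 5)*(d + 1)*(d - 5)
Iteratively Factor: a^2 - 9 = (a - 3)*(a + 3)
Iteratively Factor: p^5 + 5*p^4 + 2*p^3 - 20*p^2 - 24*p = (p)*(p^4 + 5*p^3 + 2*p^2 - 20*p - 24) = p*(p + 2)*(p^3 + 3*p^2 - 4*p - 12) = p*(p + 2)*(p + 3)*(p^2 - 4) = p*(p + 2)^2*(p + 3)*(p - 2)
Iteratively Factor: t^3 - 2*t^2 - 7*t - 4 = (t - 4)*(t^2 + 2*t + 1) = (t - 4)*(t + 1)*(t + 1)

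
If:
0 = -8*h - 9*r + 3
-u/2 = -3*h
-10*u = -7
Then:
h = 7/60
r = 31/135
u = 7/10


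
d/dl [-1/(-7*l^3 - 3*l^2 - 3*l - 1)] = 3*(-7*l^2 - 2*l - 1)/(7*l^3 + 3*l^2 + 3*l + 1)^2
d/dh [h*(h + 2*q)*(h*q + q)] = q*(3*h^2 + 4*h*q + 2*h + 2*q)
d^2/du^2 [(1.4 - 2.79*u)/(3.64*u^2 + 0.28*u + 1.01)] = (-(2.79*u - 1.4)*(7.28*u + 0.28)*(14.56*u + 0.56) + (60.9336*u - 8.6296)*(3.64*u^2 + 0.28*u + 1.01))/(3.64*u^2 + 0.28*u + 1.01)^3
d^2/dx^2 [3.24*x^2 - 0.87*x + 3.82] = 6.48000000000000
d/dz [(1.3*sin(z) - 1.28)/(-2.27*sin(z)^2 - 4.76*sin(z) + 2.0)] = (2.951*sin(z)^2 - 5.8112*sin(z) - 3.4928)*cos(z)/(5.1529*sin(z)^4 + 21.6104*sin(z)^3 + 13.5776*sin(z)^2 - 19.04*sin(z) + 4.0)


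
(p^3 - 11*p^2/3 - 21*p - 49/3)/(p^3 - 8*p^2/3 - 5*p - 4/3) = (3*p^2 - 14*p - 49)/(3*p^2 - 11*p - 4)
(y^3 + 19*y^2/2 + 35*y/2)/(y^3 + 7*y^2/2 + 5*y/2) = (y + 7)/(y + 1)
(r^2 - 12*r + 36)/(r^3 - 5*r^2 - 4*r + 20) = (r^2 - 12*r + 36)/(r^3 - 5*r^2 - 4*r + 20)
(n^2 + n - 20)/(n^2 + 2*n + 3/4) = 4*(n^2 + n - 20)/(4*n^2 + 8*n + 3)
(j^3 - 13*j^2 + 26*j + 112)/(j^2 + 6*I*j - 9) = (j^3 - 13*j^2 + 26*j + 112)/(j^2 + 6*I*j - 9)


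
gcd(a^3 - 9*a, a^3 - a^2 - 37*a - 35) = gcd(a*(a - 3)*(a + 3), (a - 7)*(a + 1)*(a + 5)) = 1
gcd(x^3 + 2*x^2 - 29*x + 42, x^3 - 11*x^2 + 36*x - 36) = x^2 - 5*x + 6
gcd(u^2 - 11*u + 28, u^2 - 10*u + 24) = u - 4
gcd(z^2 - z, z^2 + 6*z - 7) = z - 1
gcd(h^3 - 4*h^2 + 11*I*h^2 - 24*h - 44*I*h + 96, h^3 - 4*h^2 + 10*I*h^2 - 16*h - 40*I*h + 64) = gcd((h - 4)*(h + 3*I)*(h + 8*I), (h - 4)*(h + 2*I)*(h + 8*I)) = h^2 + h*(-4 + 8*I) - 32*I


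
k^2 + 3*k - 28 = (k - 4)*(k + 7)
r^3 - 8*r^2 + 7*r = r*(r - 7)*(r - 1)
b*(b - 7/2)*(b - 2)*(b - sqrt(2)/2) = b^4 - 11*b^3/2 - sqrt(2)*b^3/2 + 11*sqrt(2)*b^2/4 + 7*b^2 - 7*sqrt(2)*b/2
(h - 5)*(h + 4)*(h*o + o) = h^3*o - 21*h*o - 20*o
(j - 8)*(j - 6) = j^2 - 14*j + 48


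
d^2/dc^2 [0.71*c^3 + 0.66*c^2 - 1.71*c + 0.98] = 4.26*c + 1.32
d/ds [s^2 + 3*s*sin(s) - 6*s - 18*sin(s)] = 3*s*cos(s) + 2*s + 3*sin(s) - 18*cos(s) - 6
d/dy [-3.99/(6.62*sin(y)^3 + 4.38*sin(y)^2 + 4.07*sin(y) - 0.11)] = (79.2414*sin(y)^2 + 34.9524*sin(y) + 16.2393)*cos(y)/(6.62*sin(y)^3 + 4.38*sin(y)^2 + 4.07*sin(y) - 0.11)^2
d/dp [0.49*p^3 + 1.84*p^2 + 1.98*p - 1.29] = 1.47*p^2 + 3.68*p + 1.98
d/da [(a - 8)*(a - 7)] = 2*a - 15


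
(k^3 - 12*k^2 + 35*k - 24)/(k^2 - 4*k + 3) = k - 8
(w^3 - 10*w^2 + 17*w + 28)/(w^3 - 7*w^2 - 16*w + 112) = (w + 1)/(w + 4)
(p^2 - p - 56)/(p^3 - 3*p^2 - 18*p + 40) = (p^2 - p - 56)/(p^3 - 3*p^2 - 18*p + 40)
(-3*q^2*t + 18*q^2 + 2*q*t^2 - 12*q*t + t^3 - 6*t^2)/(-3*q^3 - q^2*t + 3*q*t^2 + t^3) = (t - 6)/(q + t)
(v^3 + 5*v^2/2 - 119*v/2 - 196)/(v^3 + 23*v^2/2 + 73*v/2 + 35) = (2*v^2 - 9*v - 56)/(2*v^2 + 9*v + 10)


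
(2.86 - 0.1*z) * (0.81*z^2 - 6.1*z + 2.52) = -0.081*z^3 + 2.9266*z^2 - 17.698*z + 7.2072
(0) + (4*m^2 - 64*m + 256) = 4*m^2 - 64*m + 256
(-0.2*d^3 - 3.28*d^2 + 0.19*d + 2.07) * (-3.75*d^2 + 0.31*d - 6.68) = 0.75*d^5 + 12.238*d^4 - 0.3933*d^3 + 14.2068*d^2 - 0.6275*d - 13.8276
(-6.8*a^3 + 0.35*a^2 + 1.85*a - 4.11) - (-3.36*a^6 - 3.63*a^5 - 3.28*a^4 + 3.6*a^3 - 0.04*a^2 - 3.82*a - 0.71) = 3.36*a^6 + 3.63*a^5 + 3.28*a^4 - 10.4*a^3 + 0.39*a^2 + 5.67*a - 3.4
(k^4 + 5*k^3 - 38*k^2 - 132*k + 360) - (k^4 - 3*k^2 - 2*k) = 5*k^3 - 35*k^2 - 130*k + 360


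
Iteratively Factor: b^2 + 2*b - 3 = (b + 3)*(b - 1)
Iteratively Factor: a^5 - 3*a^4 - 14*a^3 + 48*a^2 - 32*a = (a)*(a^4 - 3*a^3 - 14*a^2 + 48*a - 32) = a*(a - 4)*(a^3 + a^2 - 10*a + 8) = a*(a - 4)*(a + 4)*(a^2 - 3*a + 2) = a*(a - 4)*(a - 1)*(a + 4)*(a - 2)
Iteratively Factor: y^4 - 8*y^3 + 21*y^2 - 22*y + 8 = (y - 1)*(y^3 - 7*y^2 + 14*y - 8) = (y - 1)^2*(y^2 - 6*y + 8) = (y - 2)*(y - 1)^2*(y - 4)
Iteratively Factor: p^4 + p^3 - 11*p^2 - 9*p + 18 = (p + 3)*(p^3 - 2*p^2 - 5*p + 6) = (p - 1)*(p + 3)*(p^2 - p - 6) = (p - 1)*(p + 2)*(p + 3)*(p - 3)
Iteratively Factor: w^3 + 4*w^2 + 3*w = (w + 3)*(w^2 + w) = w*(w + 3)*(w + 1)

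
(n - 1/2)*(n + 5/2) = n^2 + 2*n - 5/4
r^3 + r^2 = r^2*(r + 1)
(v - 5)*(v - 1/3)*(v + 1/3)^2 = v^4 - 14*v^3/3 - 16*v^2/9 + 14*v/27 + 5/27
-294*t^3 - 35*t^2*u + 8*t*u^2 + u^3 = (-6*t + u)*(7*t + u)^2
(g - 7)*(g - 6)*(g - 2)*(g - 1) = g^4 - 16*g^3 + 83*g^2 - 152*g + 84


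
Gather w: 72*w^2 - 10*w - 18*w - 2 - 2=72*w^2 - 28*w - 4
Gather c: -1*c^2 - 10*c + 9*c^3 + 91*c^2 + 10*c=9*c^3 + 90*c^2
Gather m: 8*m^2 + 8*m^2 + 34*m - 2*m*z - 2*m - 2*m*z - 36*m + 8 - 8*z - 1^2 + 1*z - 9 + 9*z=16*m^2 + m*(-4*z - 4) + 2*z - 2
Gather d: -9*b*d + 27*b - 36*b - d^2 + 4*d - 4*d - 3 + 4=-9*b*d - 9*b - d^2 + 1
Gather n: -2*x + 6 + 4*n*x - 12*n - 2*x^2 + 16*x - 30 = n*(4*x - 12) - 2*x^2 + 14*x - 24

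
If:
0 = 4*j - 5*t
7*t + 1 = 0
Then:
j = -5/28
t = -1/7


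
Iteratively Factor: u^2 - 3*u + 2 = (u - 2)*(u - 1)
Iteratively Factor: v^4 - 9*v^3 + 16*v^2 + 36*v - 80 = (v - 2)*(v^3 - 7*v^2 + 2*v + 40) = (v - 4)*(v - 2)*(v^2 - 3*v - 10) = (v - 5)*(v - 4)*(v - 2)*(v + 2)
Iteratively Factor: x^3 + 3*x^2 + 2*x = (x + 2)*(x^2 + x) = x*(x + 2)*(x + 1)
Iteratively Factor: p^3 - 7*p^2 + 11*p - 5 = (p - 1)*(p^2 - 6*p + 5) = (p - 1)^2*(p - 5)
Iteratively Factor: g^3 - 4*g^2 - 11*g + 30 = (g - 2)*(g^2 - 2*g - 15) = (g - 2)*(g + 3)*(g - 5)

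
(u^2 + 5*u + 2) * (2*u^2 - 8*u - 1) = 2*u^4 + 2*u^3 - 37*u^2 - 21*u - 2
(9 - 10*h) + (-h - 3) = 6 - 11*h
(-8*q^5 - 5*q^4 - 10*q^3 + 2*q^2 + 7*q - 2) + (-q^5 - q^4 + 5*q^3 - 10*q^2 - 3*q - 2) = -9*q^5 - 6*q^4 - 5*q^3 - 8*q^2 + 4*q - 4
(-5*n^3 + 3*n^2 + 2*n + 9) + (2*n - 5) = -5*n^3 + 3*n^2 + 4*n + 4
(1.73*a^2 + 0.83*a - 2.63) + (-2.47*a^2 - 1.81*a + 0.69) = -0.74*a^2 - 0.98*a - 1.94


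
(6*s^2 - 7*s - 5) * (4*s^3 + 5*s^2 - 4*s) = 24*s^5 + 2*s^4 - 79*s^3 + 3*s^2 + 20*s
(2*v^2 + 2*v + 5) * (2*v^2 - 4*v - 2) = 4*v^4 - 4*v^3 - 2*v^2 - 24*v - 10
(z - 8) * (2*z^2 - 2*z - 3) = 2*z^3 - 18*z^2 + 13*z + 24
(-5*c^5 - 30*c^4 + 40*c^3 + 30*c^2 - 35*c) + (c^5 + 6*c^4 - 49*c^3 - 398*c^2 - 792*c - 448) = -4*c^5 - 24*c^4 - 9*c^3 - 368*c^2 - 827*c - 448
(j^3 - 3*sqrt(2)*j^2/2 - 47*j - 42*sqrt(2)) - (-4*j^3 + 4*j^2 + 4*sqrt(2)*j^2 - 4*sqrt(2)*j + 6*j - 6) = 5*j^3 - 11*sqrt(2)*j^2/2 - 4*j^2 - 53*j + 4*sqrt(2)*j - 42*sqrt(2) + 6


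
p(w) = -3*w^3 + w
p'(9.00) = -728.00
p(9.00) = -2178.00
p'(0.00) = 1.00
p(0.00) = 0.00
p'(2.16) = -40.99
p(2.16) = -28.07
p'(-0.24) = 0.48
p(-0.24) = -0.20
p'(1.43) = -17.40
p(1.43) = -7.34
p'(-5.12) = -234.93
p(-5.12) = 397.53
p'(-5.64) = -285.29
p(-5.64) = 532.58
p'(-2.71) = -65.10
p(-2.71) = 57.00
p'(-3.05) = -82.72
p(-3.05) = 82.07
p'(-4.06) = -147.35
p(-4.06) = 196.71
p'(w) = 1 - 9*w^2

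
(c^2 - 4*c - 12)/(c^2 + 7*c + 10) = (c - 6)/(c + 5)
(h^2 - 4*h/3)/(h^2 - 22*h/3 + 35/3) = h*(3*h - 4)/(3*h^2 - 22*h + 35)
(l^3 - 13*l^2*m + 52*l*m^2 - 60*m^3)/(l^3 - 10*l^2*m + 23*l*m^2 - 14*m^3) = (l^2 - 11*l*m + 30*m^2)/(l^2 - 8*l*m + 7*m^2)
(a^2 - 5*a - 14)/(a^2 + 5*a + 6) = (a - 7)/(a + 3)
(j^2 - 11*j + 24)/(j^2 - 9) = (j - 8)/(j + 3)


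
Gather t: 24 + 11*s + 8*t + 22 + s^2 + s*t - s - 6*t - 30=s^2 + 10*s + t*(s + 2) + 16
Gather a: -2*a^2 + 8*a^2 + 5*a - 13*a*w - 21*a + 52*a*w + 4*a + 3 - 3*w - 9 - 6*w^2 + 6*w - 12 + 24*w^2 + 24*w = 6*a^2 + a*(39*w - 12) + 18*w^2 + 27*w - 18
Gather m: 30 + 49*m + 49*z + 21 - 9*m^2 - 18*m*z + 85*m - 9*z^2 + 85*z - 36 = -9*m^2 + m*(134 - 18*z) - 9*z^2 + 134*z + 15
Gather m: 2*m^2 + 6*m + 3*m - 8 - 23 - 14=2*m^2 + 9*m - 45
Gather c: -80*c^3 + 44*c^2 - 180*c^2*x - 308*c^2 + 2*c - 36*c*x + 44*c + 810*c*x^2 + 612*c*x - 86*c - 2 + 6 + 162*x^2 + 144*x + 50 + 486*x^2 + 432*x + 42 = -80*c^3 + c^2*(-180*x - 264) + c*(810*x^2 + 576*x - 40) + 648*x^2 + 576*x + 96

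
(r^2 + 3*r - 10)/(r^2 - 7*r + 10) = (r + 5)/(r - 5)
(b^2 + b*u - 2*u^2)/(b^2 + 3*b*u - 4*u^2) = (b + 2*u)/(b + 4*u)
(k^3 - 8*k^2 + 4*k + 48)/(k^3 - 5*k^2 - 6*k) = (k^2 - 2*k - 8)/(k*(k + 1))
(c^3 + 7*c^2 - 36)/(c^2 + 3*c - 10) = (c^2 + 9*c + 18)/(c + 5)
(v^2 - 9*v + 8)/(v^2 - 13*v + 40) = (v - 1)/(v - 5)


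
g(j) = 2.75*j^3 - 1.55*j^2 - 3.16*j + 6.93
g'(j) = 8.25*j^2 - 3.1*j - 3.16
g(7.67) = 1132.36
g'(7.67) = 458.40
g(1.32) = 6.38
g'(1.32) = 7.12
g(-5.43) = -461.90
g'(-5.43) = 256.92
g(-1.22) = 3.48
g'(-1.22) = 12.90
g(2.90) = 51.80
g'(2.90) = 57.23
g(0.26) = 6.05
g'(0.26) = -3.41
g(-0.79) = 7.10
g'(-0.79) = 4.44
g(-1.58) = -2.79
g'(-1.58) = 22.33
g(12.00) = 4497.81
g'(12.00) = 1147.64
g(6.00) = 526.17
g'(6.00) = 275.24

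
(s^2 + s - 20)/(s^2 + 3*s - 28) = (s + 5)/(s + 7)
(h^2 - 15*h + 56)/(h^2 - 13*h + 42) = (h - 8)/(h - 6)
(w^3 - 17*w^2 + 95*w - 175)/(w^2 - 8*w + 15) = (w^2 - 12*w + 35)/(w - 3)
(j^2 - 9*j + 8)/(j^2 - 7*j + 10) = (j^2 - 9*j + 8)/(j^2 - 7*j + 10)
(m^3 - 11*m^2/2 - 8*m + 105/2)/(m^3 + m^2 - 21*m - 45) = (m - 7/2)/(m + 3)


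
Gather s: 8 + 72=80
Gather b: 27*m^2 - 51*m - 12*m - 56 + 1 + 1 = 27*m^2 - 63*m - 54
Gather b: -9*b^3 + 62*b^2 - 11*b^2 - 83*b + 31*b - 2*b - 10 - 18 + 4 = -9*b^3 + 51*b^2 - 54*b - 24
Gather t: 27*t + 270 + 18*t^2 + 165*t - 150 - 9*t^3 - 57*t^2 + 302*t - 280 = -9*t^3 - 39*t^2 + 494*t - 160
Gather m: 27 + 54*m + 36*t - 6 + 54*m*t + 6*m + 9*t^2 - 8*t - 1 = m*(54*t + 60) + 9*t^2 + 28*t + 20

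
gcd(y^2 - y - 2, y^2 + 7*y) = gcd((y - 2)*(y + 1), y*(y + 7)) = 1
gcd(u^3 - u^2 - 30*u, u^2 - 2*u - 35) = u + 5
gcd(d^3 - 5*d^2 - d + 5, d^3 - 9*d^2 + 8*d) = d - 1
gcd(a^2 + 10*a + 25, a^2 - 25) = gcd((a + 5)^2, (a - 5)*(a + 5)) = a + 5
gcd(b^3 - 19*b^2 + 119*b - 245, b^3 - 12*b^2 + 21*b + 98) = b^2 - 14*b + 49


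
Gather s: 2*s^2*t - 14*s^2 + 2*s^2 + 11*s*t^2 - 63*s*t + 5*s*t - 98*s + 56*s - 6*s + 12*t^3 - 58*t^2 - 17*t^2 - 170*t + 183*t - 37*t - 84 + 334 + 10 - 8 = s^2*(2*t - 12) + s*(11*t^2 - 58*t - 48) + 12*t^3 - 75*t^2 - 24*t + 252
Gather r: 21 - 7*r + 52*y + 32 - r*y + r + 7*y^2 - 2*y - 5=r*(-y - 6) + 7*y^2 + 50*y + 48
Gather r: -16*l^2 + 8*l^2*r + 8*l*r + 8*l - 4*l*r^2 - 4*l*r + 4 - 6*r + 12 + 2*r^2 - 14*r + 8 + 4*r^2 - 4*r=-16*l^2 + 8*l + r^2*(6 - 4*l) + r*(8*l^2 + 4*l - 24) + 24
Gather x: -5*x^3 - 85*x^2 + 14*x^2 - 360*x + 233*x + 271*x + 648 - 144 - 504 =-5*x^3 - 71*x^2 + 144*x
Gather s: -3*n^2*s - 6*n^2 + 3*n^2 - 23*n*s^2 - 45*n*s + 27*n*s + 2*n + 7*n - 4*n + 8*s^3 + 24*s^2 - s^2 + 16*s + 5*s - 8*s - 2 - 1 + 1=-3*n^2 + 5*n + 8*s^3 + s^2*(23 - 23*n) + s*(-3*n^2 - 18*n + 13) - 2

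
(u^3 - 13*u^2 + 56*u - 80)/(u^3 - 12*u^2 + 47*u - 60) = (u - 4)/(u - 3)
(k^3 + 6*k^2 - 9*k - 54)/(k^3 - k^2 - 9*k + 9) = (k + 6)/(k - 1)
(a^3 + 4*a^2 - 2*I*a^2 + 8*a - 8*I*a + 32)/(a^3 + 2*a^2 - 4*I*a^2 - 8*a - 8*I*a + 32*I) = (a + 2*I)/(a - 2)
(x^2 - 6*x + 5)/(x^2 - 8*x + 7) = (x - 5)/(x - 7)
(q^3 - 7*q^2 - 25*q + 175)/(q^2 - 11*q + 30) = (q^2 - 2*q - 35)/(q - 6)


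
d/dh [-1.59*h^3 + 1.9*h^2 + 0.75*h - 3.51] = -4.77*h^2 + 3.8*h + 0.75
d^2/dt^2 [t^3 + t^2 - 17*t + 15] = 6*t + 2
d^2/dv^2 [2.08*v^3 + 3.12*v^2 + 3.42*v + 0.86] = 12.48*v + 6.24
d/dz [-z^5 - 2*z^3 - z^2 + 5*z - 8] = -5*z^4 - 6*z^2 - 2*z + 5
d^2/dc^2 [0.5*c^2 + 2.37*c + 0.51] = 1.00000000000000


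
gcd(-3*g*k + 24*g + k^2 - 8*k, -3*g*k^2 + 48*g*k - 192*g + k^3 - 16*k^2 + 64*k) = 3*g*k - 24*g - k^2 + 8*k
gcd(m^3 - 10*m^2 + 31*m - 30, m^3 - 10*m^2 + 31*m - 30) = m^3 - 10*m^2 + 31*m - 30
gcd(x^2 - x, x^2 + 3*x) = x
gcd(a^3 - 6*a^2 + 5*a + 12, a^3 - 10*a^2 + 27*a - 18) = a - 3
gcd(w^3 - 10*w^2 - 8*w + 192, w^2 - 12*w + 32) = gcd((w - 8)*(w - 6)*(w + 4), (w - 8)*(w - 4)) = w - 8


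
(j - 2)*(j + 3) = j^2 + j - 6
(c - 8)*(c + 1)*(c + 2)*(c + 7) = c^4 + 2*c^3 - 57*c^2 - 170*c - 112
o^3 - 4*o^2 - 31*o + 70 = (o - 7)*(o - 2)*(o + 5)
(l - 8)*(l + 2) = l^2 - 6*l - 16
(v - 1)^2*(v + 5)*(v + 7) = v^4 + 10*v^3 + 12*v^2 - 58*v + 35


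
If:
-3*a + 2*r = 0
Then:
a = 2*r/3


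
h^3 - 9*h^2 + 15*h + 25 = (h - 5)^2*(h + 1)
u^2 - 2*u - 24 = (u - 6)*(u + 4)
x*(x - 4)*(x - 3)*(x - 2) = x^4 - 9*x^3 + 26*x^2 - 24*x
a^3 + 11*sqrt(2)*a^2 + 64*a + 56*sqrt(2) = (a + 2*sqrt(2))^2*(a + 7*sqrt(2))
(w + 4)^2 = w^2 + 8*w + 16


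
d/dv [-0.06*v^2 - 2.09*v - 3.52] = -0.12*v - 2.09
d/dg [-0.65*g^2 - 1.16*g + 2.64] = -1.3*g - 1.16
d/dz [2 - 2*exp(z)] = -2*exp(z)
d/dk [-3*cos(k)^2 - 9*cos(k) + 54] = 3*(2*cos(k) + 3)*sin(k)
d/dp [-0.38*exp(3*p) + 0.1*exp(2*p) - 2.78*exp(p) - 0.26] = (-1.14*exp(2*p) + 0.2*exp(p) - 2.78)*exp(p)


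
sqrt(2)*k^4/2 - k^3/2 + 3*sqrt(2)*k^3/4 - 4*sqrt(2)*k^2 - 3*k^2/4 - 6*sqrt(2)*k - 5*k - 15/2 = (k + 3/2)*(k - 5*sqrt(2)/2)*(k + sqrt(2))*(sqrt(2)*k/2 + 1)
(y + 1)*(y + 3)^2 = y^3 + 7*y^2 + 15*y + 9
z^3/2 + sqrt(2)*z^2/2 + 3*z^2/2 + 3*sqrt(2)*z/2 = z*(z/2 + sqrt(2)/2)*(z + 3)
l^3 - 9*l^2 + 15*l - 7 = (l - 7)*(l - 1)^2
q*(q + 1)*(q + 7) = q^3 + 8*q^2 + 7*q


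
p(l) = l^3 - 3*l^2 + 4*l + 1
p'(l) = 3*l^2 - 6*l + 4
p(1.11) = 3.11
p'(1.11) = 1.04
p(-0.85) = -5.18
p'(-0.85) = 11.27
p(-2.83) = -57.01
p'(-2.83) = 45.01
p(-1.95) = -25.62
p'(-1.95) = 27.11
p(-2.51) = -43.75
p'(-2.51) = 37.96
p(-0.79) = -4.53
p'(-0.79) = 10.61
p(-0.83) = -4.96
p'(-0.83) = 11.05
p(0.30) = 1.96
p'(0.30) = 2.47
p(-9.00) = -1007.00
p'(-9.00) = 301.00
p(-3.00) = -65.00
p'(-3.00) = 49.00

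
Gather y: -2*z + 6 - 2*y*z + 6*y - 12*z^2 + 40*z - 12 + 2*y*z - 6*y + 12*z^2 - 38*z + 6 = 0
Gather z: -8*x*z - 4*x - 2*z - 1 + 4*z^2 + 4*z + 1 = -4*x + 4*z^2 + z*(2 - 8*x)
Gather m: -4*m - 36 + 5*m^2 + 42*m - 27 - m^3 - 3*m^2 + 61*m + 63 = -m^3 + 2*m^2 + 99*m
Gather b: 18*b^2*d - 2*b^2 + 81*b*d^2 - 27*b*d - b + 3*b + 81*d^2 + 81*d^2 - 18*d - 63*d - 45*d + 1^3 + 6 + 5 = b^2*(18*d - 2) + b*(81*d^2 - 27*d + 2) + 162*d^2 - 126*d + 12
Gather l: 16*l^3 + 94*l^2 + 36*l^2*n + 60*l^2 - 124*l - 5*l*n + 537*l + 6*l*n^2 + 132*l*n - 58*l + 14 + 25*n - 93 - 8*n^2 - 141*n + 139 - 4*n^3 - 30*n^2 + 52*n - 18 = 16*l^3 + l^2*(36*n + 154) + l*(6*n^2 + 127*n + 355) - 4*n^3 - 38*n^2 - 64*n + 42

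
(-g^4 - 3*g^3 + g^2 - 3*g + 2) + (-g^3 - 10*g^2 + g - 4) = -g^4 - 4*g^3 - 9*g^2 - 2*g - 2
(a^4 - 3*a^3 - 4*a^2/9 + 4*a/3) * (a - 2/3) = a^5 - 11*a^4/3 + 14*a^3/9 + 44*a^2/27 - 8*a/9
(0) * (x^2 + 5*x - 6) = 0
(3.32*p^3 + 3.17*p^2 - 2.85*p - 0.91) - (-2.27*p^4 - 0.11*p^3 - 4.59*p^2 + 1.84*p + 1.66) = 2.27*p^4 + 3.43*p^3 + 7.76*p^2 - 4.69*p - 2.57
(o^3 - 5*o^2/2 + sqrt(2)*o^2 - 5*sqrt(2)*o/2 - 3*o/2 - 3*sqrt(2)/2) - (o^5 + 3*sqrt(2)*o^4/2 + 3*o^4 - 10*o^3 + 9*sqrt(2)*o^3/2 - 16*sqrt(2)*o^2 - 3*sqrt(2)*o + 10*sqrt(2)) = -o^5 - 3*o^4 - 3*sqrt(2)*o^4/2 - 9*sqrt(2)*o^3/2 + 11*o^3 - 5*o^2/2 + 17*sqrt(2)*o^2 - 3*o/2 + sqrt(2)*o/2 - 23*sqrt(2)/2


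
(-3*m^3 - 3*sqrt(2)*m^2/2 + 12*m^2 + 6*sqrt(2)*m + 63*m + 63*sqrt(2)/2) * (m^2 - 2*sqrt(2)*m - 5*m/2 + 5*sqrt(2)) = -3*m^5 + 9*sqrt(2)*m^4/2 + 39*m^4/2 - 117*sqrt(2)*m^3/4 + 39*m^3 - 393*m^2/2 - 99*sqrt(2)*m^2/2 - 66*m + 945*sqrt(2)*m/4 + 315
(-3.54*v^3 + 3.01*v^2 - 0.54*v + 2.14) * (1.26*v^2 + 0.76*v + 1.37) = -4.4604*v^5 + 1.1022*v^4 - 3.2426*v^3 + 6.4097*v^2 + 0.8866*v + 2.9318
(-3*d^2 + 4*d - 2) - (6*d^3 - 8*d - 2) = -6*d^3 - 3*d^2 + 12*d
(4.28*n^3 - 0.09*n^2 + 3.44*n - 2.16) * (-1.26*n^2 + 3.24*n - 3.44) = -5.3928*n^5 + 13.9806*n^4 - 19.3492*n^3 + 14.1768*n^2 - 18.832*n + 7.4304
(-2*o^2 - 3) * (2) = -4*o^2 - 6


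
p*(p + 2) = p^2 + 2*p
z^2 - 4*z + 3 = (z - 3)*(z - 1)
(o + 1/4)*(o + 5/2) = o^2 + 11*o/4 + 5/8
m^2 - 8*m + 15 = (m - 5)*(m - 3)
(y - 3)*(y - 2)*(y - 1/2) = y^3 - 11*y^2/2 + 17*y/2 - 3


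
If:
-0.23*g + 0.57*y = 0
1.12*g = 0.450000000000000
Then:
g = 0.40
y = 0.16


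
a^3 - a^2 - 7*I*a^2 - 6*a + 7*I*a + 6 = (a - 1)*(a - 6*I)*(a - I)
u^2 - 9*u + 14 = (u - 7)*(u - 2)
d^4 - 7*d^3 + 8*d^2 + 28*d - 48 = (d - 4)*(d - 3)*(d - 2)*(d + 2)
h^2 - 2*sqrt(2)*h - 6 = (h - 3*sqrt(2))*(h + sqrt(2))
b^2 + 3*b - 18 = (b - 3)*(b + 6)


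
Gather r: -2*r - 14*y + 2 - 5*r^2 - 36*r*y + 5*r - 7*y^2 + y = -5*r^2 + r*(3 - 36*y) - 7*y^2 - 13*y + 2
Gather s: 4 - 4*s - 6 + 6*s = 2*s - 2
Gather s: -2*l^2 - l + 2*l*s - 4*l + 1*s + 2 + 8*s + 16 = -2*l^2 - 5*l + s*(2*l + 9) + 18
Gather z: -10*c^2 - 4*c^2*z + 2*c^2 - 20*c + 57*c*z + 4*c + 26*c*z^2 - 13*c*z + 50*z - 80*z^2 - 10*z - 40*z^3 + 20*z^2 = -8*c^2 - 16*c - 40*z^3 + z^2*(26*c - 60) + z*(-4*c^2 + 44*c + 40)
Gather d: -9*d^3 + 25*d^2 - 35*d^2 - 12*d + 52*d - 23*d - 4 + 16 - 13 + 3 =-9*d^3 - 10*d^2 + 17*d + 2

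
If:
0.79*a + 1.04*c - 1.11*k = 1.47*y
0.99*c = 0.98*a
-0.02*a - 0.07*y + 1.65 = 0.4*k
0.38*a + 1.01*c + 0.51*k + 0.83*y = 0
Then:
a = 0.23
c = 0.22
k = 4.68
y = -3.26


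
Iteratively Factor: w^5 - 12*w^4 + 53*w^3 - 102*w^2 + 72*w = (w - 3)*(w^4 - 9*w^3 + 26*w^2 - 24*w) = (w - 4)*(w - 3)*(w^3 - 5*w^2 + 6*w) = (w - 4)*(w - 3)*(w - 2)*(w^2 - 3*w) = (w - 4)*(w - 3)^2*(w - 2)*(w)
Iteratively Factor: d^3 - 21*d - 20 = (d + 4)*(d^2 - 4*d - 5) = (d - 5)*(d + 4)*(d + 1)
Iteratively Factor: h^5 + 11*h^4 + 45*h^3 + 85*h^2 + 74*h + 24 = (h + 3)*(h^4 + 8*h^3 + 21*h^2 + 22*h + 8) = (h + 1)*(h + 3)*(h^3 + 7*h^2 + 14*h + 8) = (h + 1)^2*(h + 3)*(h^2 + 6*h + 8) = (h + 1)^2*(h + 3)*(h + 4)*(h + 2)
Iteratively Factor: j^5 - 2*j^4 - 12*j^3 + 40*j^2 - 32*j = (j - 2)*(j^4 - 12*j^2 + 16*j) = (j - 2)^2*(j^3 + 2*j^2 - 8*j) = j*(j - 2)^2*(j^2 + 2*j - 8) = j*(j - 2)^3*(j + 4)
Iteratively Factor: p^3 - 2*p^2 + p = (p - 1)*(p^2 - p) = p*(p - 1)*(p - 1)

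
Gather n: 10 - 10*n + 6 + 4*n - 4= 12 - 6*n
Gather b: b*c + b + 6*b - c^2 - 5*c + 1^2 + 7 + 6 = b*(c + 7) - c^2 - 5*c + 14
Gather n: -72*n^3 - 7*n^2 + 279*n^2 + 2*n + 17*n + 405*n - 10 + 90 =-72*n^3 + 272*n^2 + 424*n + 80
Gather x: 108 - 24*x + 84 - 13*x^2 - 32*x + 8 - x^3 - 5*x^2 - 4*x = -x^3 - 18*x^2 - 60*x + 200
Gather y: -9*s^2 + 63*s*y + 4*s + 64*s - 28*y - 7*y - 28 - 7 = -9*s^2 + 68*s + y*(63*s - 35) - 35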